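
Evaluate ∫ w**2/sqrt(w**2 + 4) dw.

Substitute w = 2·tan(θ), so dw = 2·sec(θ)^2 dθ and the radical becomes sqrt(w**2 + 4) = 2·sec(θ) by the Pythagorean identity.
Integrate the resulting trig expression in θ, then back-substitute tan(θ) = w/2, sec(θ) = sqrt(w**2 + 4)/2 (absorbing any constant into C).

w*sqrt(w**2 + 4)/2 - 2*log(w + sqrt(w**2 + 4)) + C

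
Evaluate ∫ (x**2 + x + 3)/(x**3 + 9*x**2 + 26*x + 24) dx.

5*log(x + 2)/2 - 9*log(x + 3) + 15*log(x + 4)/2 + C

Factor the denominator: (x + 2)*(x + 3)*(x + 4).
Partial-fraction decomposition: 15/(2*(x + 4)) - 9/(x + 3) + 5/(2*(x + 2)).
Integrate each term: A/(x−a) contributes A·log|x−a|.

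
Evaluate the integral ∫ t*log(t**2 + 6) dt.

t**2*log(t**2 + 6)/2 - t**2/2 + 3*log(t**2 + 6) + C

Let u = t**2 + 6, so du = (2*t) dt.
The integral becomes (1/2)·∫ log(u) du; integrate by parts with u′=log(u), dv′=du.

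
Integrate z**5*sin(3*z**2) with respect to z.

Let u = z², du = 2z dz; rewrite as (1/2)∫ u^2·sin(3u) du.
Now integrate by parts 2 times.

-z**4*cos(3*z**2)/6 + z**2*sin(3*z**2)/9 + cos(3*z**2)/27 + C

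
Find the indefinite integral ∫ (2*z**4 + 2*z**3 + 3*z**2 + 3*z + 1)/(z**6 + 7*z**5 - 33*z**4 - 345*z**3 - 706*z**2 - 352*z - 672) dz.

Factor the denominator: (z - 7)*(z + 4)**2*(z + 6)*(z**2 + 1).
Partial-fraction decomposition: -(637*z + 359)/(534650*(z**2 + 1)) - 2251/(1924*(z + 6)) + 153755/(139876*(z + 4)) - 421/(374*(z + 4)**2) + 5657/(78650*(z - 7)).
Integrate each term; A/(z−a) gives A·log|z−a|; the (Bz+D)/(z²+p²) term gives a log and an atan.

5657*log(z - 7)/78650 + 153755*log(z + 4)/139876 - 2251*log(z + 6)/1924 - 637*log(z**2 + 1)/1069300 - 359*atan(z)/534650 + 421/(374*z + 1496) + C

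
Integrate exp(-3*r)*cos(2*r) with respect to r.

2*exp(-3*r)*sin(2*r)/13 - 3*exp(-3*r)*cos(2*r)/13 + C

Let I denote the integral. Integrate by parts with u = cos(2*r), dv = exp(-3*r) dr, so v = -exp(-3*r)/3: I = -exp(-3*r)*cos(2*r)/3 − (2/3)·∫ exp(-3*r)*sin(2*r) dr.
Apply parts again with u = sin(2*r), dv = exp(-3*r) dr: ∫ exp(-3*r)*sin(2*r) dr = -exp(-3*r)*sin(2*r)/3 + (2/3)·I. Substituting back brings back I: I = 2*exp(-3*r)*sin(2*r)/9 - exp(-3*r)*cos(2*r)/3 − (4/9)·I.
Solving for I: (1 + 4/9)·I equals the remaining terms, so I = (9/13)·(2*exp(-3*r)*sin(2*r)/9 - exp(-3*r)*cos(2*r)/3).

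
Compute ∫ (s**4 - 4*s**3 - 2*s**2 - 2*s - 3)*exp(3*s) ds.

(27*s**4 - 144*s**3 + 90*s**2 - 114*s - 43)*exp(3*s)/81 + C

Use integration by parts with u = s**4 - 4*s**3 - 2*s**2 - 2*s - 3, dv = exp(3*s) ds, so v = exp(3*s)/3.
Apply parts 4 times (tabular method): alternate signs, differentiate u down to 0, integrate dv up.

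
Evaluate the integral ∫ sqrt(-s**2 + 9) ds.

s*sqrt(-s**2 + 9)/2 + 9*asin(s/3)/2 + C

Substitute s = 3·sin(θ), so ds = 3·cos(θ) dθ and the radical becomes sqrt(-s**2 + 9) = 3·cos(θ) by the Pythagorean identity.
Integrate the resulting trig expression in θ, then back-substitute θ = asin(s/3), sin(θ) = s/3, cos(θ) = sqrt(-s**2 + 9)/3 (absorbing any constant into C).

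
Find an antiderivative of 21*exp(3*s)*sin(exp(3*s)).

-7*cos(exp(3*s)) + C

Let u = exp(3*s), so du = (3*exp(3*s)) ds.
Rewriting, the integral becomes 7·∫ sin(u) du = 7·-cos(u).
Substituting back, u = exp(3*s).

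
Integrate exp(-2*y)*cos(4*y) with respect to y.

Let I denote the integral. Integrate by parts with u = cos(4*y), dv = exp(-2*y) dy, so v = -exp(-2*y)/2: I = -exp(-2*y)*cos(4*y)/2 − 2·∫ exp(-2*y)*sin(4*y) dy.
Apply parts again with u = sin(4*y), dv = exp(-2*y) dy: ∫ exp(-2*y)*sin(4*y) dy = -exp(-2*y)*sin(4*y)/2 + 2·I. Substituting back brings back I: I = exp(-2*y)*sin(4*y) - exp(-2*y)*cos(4*y)/2 − 4·I.
Solving for I: (1 + 4)·I equals the remaining terms, so I = (1/5)·(exp(-2*y)*sin(4*y) - exp(-2*y)*cos(4*y)/2).

exp(-2*y)*sin(4*y)/5 - exp(-2*y)*cos(4*y)/10 + C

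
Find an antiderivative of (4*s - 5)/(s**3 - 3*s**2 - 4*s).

Factor the denominator: s*(s - 4)*(s + 1).
Partial-fraction decomposition: -9/(5*(s + 1)) + 11/(20*(s - 4)) + 5/(4*s).
Integrate each term: A/(s−a) contributes A·log|s−a|.

5*log(s)/4 + 11*log(s - 4)/20 - 9*log(s + 1)/5 + C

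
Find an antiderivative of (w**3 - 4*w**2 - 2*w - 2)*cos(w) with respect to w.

Use integration by parts with u = w**3 - 4*w**2 - 2*w - 2, dv = cos(w) dw, so v = sin(w).
Apply parts 3 times (tabular method): alternate signs, differentiate u down to 0, integrate dv up.

w**3*sin(w) - 4*w**2*sin(w) + 3*w**2*cos(w) - 8*w*sin(w) - 8*w*cos(w) + 6*sin(w) - 8*cos(w) + C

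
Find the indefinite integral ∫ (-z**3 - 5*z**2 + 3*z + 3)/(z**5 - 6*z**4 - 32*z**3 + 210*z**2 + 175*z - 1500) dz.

Factor the denominator: (z - 5)**2*(z - 4)*(z + 3)*(z + 5).
Partial-fraction decomposition: -1/(150*(z + 5)) + 3/(112*(z + 3)) - 43/(21*(z - 4)) + 811/(400*(z - 5)) - 29/(10*(z - 5)**2).
Integrate each term; A/(z−a) gives A·log|z−a|; A/(z−a)² gives −A/(z−a).

811*log(z - 5)/400 - 43*log(z - 4)/21 + 3*log(z + 3)/112 - log(z + 5)/150 + 29/(10*z - 50) + C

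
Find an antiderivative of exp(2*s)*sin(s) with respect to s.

2*exp(2*s)*sin(s)/5 - exp(2*s)*cos(s)/5 + C

Let I denote the integral. Integrate by parts with u = sin(s), dv = exp(2*s) ds, so v = exp(2*s)/2: I = exp(2*s)*sin(s)/2 − (1/2)·∫ exp(2*s)*cos(s) ds.
Apply parts again with u = cos(s), dv = exp(2*s) ds: ∫ exp(2*s)*cos(s) ds = exp(2*s)*cos(s)/2 + (1/2)·I. Substituting back brings back I: I = exp(2*s)*sin(s)/2 - exp(2*s)*cos(s)/4 − (1/4)·I.
Solving for I: (1 + 1/4)·I equals the remaining terms, so I = (4/5)·(exp(2*s)*sin(s)/2 - exp(2*s)*cos(s)/4).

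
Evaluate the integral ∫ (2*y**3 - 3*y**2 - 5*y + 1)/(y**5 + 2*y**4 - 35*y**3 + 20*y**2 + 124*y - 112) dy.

Factor the denominator: (y - 4)*(y - 2)*(y - 1)*(y + 2)*(y + 7).
Partial-fraction decomposition: -797/(3960*(y + 7)) + 17/(360*(y + 2)) - 5/(72*(y - 1)) + 5/(72*(y - 2)) + 61/(396*(y - 4)).
Integrate each term: A/(y−a) contributes A·log|y−a|.

61*log(y - 4)/396 + 5*log(y - 2)/72 - 5*log(y - 1)/72 + 17*log(y + 2)/360 - 797*log(y + 7)/3960 + C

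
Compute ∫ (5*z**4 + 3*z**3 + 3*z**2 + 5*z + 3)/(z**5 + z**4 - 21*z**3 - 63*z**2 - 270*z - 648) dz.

2423*log(z - 6)/1350 - 113*log(z + 3)/54 + 1119*log(z + 4)/250 + 1849*log(z**2 + 9)/4500 - 857*atan(z/3)/2250 + C

Factor the denominator: (z - 6)*(z + 3)*(z + 4)*(z**2 + 9).
Partial-fraction decomposition: (1849*z - 2571)/(2250*(z**2 + 9)) + 1119/(250*(z + 4)) - 113/(54*(z + 3)) + 2423/(1350*(z - 6)).
Integrate each term; A/(z−a) gives A·log|z−a|; the (Bz+D)/(z²+p²) term gives a log and an atan.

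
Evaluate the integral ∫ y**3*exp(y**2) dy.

Let u = y², du = 2y dy; rewrite as (1/2)∫ u^1·exp(1u) du.
Now integrate by parts 1 time.

(y**2 - 1)*exp(y**2)/2 + C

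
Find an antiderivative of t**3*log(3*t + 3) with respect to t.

Use integration by parts with u = log(3*t + 3), dv = t**3 dt.
Then du = 3/(3*t + 3) dt and v = t**4/4.

t**4*log(3*t + 3)/4 - t**4/16 + t**3/12 - t**2/8 + t/4 - log(t + 1)/4 + C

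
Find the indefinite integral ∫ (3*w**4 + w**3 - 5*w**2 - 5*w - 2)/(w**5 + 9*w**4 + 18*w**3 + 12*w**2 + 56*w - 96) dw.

Factor the denominator: (w - 1)*(w + 4)*(w + 6)*(w**2 + 4).
Partial-fraction decomposition: -3*(w + 36)/(100*(w**2 + 4)) + 44/(7*(w + 6)) - 321/(100*(w + 4)) - 8/(175*(w - 1)).
Integrate each term; A/(w−a) gives A·log|w−a|; the (Bw+D)/(w²+p²) term gives a log and an atan.

-8*log(w - 1)/175 - 321*log(w + 4)/100 + 44*log(w + 6)/7 - 3*log(w**2 + 4)/200 - 27*atan(w/2)/50 + C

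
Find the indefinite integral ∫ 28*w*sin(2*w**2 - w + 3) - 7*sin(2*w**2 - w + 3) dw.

Let u = 2*w**2 - w + 3, so du = (4*w - 1) dw.
Rewriting, the integral becomes 7·∫ sin(u) du = 7·-cos(u).
Substituting back, u = 2*w**2 - w + 3.

-7*cos(2*w**2 - w + 3) + C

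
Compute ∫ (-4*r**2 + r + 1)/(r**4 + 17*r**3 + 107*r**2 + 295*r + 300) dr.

-19*log(r + 3)/2 + 67*log(r + 4) - 115*log(r + 5)/2 + 52/(r + 5) + C

Factor the denominator: (r + 3)*(r + 4)*(r + 5)**2.
Partial-fraction decomposition: -115/(2*(r + 5)) - 52/(r + 5)**2 + 67/(r + 4) - 19/(2*(r + 3)).
Integrate each term; A/(r−a) gives A·log|r−a|; A/(r−a)² gives −A/(r−a).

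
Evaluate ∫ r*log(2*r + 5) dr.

Use integration by parts with u = log(2*r + 5), dv = r dr.
Then du = 2/(2*r + 5) dr and v = r**2/2.

r**2*log(2*r + 5)/2 - r**2/4 + 5*r/4 - 25*log(2*r + 5)/8 + C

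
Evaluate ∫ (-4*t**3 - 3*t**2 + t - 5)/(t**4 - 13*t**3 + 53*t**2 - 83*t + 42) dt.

-1517*log(t - 7)/120 + 137*log(t - 3)/8 - 47*log(t - 2)/5 + 11*log(t - 1)/12 + C

Factor the denominator: (t - 7)*(t - 3)*(t - 2)*(t - 1).
Partial-fraction decomposition: 11/(12*(t - 1)) - 47/(5*(t - 2)) + 137/(8*(t - 3)) - 1517/(120*(t - 7)).
Integrate each term: A/(t−a) contributes A·log|t−a|.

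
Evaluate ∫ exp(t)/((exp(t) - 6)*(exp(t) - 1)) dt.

log(exp(t) - 6)/5 - log(exp(t) - 1)/5 + C

Let u = e^t, du = e^t dt.
The integral becomes ∫ du/((u-1)(u-6)); decompose into partial fractions.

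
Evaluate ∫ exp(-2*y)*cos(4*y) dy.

exp(-2*y)*sin(4*y)/5 - exp(-2*y)*cos(4*y)/10 + C

Let I denote the integral. Integrate by parts with u = cos(4*y), dv = exp(-2*y) dy, so v = -exp(-2*y)/2: I = -exp(-2*y)*cos(4*y)/2 − 2·∫ exp(-2*y)*sin(4*y) dy.
Apply parts again with u = sin(4*y), dv = exp(-2*y) dy: ∫ exp(-2*y)*sin(4*y) dy = -exp(-2*y)*sin(4*y)/2 + 2·I. Substituting back brings back I: I = exp(-2*y)*sin(4*y) - exp(-2*y)*cos(4*y)/2 − 4·I.
Solving for I: (1 + 4)·I equals the remaining terms, so I = (1/5)·(exp(-2*y)*sin(4*y) - exp(-2*y)*cos(4*y)/2).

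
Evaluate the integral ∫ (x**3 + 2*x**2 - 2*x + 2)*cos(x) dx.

x**3*sin(x) + 2*x**2*sin(x) + 3*x**2*cos(x) - 8*x*sin(x) + 4*x*cos(x) - 2*sin(x) - 8*cos(x) + C

Use integration by parts with u = x**3 + 2*x**2 - 2*x + 2, dv = cos(x) dx, so v = sin(x).
Apply parts 3 times (tabular method): alternate signs, differentiate u down to 0, integrate dv up.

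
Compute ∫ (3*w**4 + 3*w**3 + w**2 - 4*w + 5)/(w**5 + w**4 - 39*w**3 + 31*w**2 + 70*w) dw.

Factor the denominator: w*(w - 5)*(w - 2)*(w + 1)*(w + 7).
Partial-fraction decomposition: 782/(567*(w + 7)) - 5/(54*(w + 1)) - 73/(162*(w - 2)) + 113/(54*(w - 5)) + 1/(14*w).
Integrate each term: A/(w−a) contributes A·log|w−a|.

log(w)/14 + 113*log(w - 5)/54 - 73*log(w - 2)/162 - 5*log(w + 1)/54 + 782*log(w + 7)/567 + C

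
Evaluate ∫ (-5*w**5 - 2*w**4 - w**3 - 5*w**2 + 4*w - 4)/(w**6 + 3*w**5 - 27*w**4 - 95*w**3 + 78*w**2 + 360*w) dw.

Factor the denominator: w*(w - 5)*(w - 2)*(w + 3)**2*(w + 4).
Partial-fraction decomposition: -127/(6*(w + 4)) + 258019/(14400*(w + 3)) - 1019/(120*(w + 3)**2) + 6/(25*(w - 2)) - 1901/(960*(w - 5)) - 1/(90*w).
Integrate each term; A/(w−a) gives A·log|w−a|; A/(w−a)² gives −A/(w−a).

-log(w)/90 - 1901*log(w - 5)/960 + 6*log(w - 2)/25 + 258019*log(w + 3)/14400 - 127*log(w + 4)/6 + 1019/(120*w + 360) + C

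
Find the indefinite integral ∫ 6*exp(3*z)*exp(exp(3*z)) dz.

Let u = exp(3*z), so du = (3*exp(3*z)) dz.
Rewriting, the integral becomes 2·∫ e^u du = 2·e^u.
Substituting back, u = exp(3*z).

2*exp(exp(3*z)) + C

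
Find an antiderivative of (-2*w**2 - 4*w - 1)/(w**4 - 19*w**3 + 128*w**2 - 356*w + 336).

-127*log(w - 7)/15 + 97*log(w - 6)/8 - 49*log(w - 4)/12 + 17*log(w - 2)/40 + C

Factor the denominator: (w - 7)*(w - 6)*(w - 4)*(w - 2).
Partial-fraction decomposition: 17/(40*(w - 2)) - 49/(12*(w - 4)) + 97/(8*(w - 6)) - 127/(15*(w - 7)).
Integrate each term: A/(w−a) contributes A·log|w−a|.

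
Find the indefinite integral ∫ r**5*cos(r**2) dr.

Let u = r², du = 2r dr; rewrite as (1/2)∫ u^2·cos(1u) du.
Now integrate by parts 2 times.

r**4*sin(r**2)/2 + r**2*cos(r**2) - sin(r**2) + C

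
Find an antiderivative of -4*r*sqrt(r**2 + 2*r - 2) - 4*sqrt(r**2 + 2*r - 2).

Let u = r**2 + 2*r - 2, so du = (2*r + 2) dr.
Rewriting, the integral becomes -2·∫ √u du = -2·(2/3)u^(3/2).
Substituting back, u = r**2 + 2*r - 2.

-4*(r**2 + 2*r - 2)**(3/2)/3 + C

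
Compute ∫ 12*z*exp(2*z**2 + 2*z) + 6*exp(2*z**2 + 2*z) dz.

Let u = 2*z**2 + 2*z, so du = (4*z + 2) dz.
Rewriting, the integral becomes 3·∫ e^u du = 3·e^u.
Substituting back, u = 2*z**2 + 2*z.

3*exp(2*z**2 + 2*z) + C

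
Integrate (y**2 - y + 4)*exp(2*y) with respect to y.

Use integration by parts with u = y**2 - y + 4, dv = exp(2*y) dy, so v = exp(2*y)/2.
Apply parts 2 times (tabular method): alternate signs, differentiate u down to 0, integrate dv up.

(y**2 - 2*y + 5)*exp(2*y)/2 + C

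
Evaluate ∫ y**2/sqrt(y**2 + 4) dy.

y*sqrt(y**2 + 4)/2 - 2*log(y + sqrt(y**2 + 4)) + C

Substitute y = 2·tan(θ), so dy = 2·sec(θ)^2 dθ and the radical becomes sqrt(y**2 + 4) = 2·sec(θ) by the Pythagorean identity.
Integrate the resulting trig expression in θ, then back-substitute tan(θ) = y/2, sec(θ) = sqrt(y**2 + 4)/2 (absorbing any constant into C).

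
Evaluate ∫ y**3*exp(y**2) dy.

Let u = y², du = 2y dy; rewrite as (1/2)∫ u^1·exp(1u) du.
Now integrate by parts 1 time.

(y**2 - 1)*exp(y**2)/2 + C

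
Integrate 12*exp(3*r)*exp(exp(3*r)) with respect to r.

4*exp(exp(3*r)) + C

Let u = exp(3*r), so du = (3*exp(3*r)) dr.
Rewriting, the integral becomes 4·∫ e^u du = 4·e^u.
Substituting back, u = exp(3*r).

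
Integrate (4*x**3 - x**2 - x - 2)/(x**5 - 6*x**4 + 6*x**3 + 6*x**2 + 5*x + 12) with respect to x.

Factor the denominator: (x - 4)*(x - 3)*(x + 1)*(x**2 + 1).
Partial-fraction decomposition: -(43*x + 19)/(170*(x**2 + 1)) - 3/(20*(x + 1)) - 47/(20*(x - 3)) + 234/(85*(x - 4)).
Integrate each term; A/(x−a) gives A·log|x−a|; the (Bx+D)/(x²+p²) term gives a log and an atan.

234*log(x - 4)/85 - 47*log(x - 3)/20 - 3*log(x + 1)/20 - 43*log(x**2 + 1)/340 - 19*atan(x)/170 + C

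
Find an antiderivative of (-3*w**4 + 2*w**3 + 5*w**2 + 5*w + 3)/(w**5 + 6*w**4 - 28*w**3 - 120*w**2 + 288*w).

log(w)/96 - 537*log(w - 4)/800 - log(w - 2)/256 - 44837*log(w + 6)/19200 - 1389/(160*w + 960) + C

Factor the denominator: w*(w - 4)*(w - 2)*(w + 6)**2.
Partial-fraction decomposition: -44837/(19200*(w + 6)) + 1389/(160*(w + 6)**2) - 1/(256*(w - 2)) - 537/(800*(w - 4)) + 1/(96*w).
Integrate each term; A/(w−a) gives A·log|w−a|; A/(w−a)² gives −A/(w−a).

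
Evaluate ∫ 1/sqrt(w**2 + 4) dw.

Substitute w = 2·tan(θ), so dw = 2·sec(θ)^2 dθ and the radical becomes sqrt(w**2 + 4) = 2·sec(θ) by the Pythagorean identity.
Integrate the resulting trig expression in θ, then back-substitute tan(θ) = w/2, sec(θ) = sqrt(w**2 + 4)/2 (absorbing any constant into C).

log(w + sqrt(w**2 + 4)) + C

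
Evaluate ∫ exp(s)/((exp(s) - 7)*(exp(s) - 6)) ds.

log(exp(s) - 7) - log(exp(s) - 6) + C

Let u = e^s, du = e^s ds.
The integral becomes ∫ du/((u-6)(u-7)); decompose into partial fractions.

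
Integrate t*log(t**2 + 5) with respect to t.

t**2*log(t**2 + 5)/2 - t**2/2 + 5*log(t**2 + 5)/2 + C

Let u = t**2 + 5, so du = (2*t) dt.
The integral becomes (1/2)·∫ log(u) du; integrate by parts with u′=log(u), dv′=du.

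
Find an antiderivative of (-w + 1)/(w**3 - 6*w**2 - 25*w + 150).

-5*log(w - 6)/11 + 2*log(w - 5)/5 + 3*log(w + 5)/55 + C

Factor the denominator: (w - 6)*(w - 5)*(w + 5).
Partial-fraction decomposition: 3/(55*(w + 5)) + 2/(5*(w - 5)) - 5/(11*(w - 6)).
Integrate each term: A/(w−a) contributes A·log|w−a|.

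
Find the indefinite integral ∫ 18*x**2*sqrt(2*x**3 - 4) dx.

Let u = 2*x**3 - 4, so du = (6*x**2) dx.
Rewriting, the integral becomes 3·∫ √u du = 3·(2/3)u^(3/2).
Substituting back, u = 2*x**3 - 4.

2*(2*x**3 - 4)**(3/2) + C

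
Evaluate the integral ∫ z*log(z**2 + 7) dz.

Let u = z**2 + 7, so du = (2*z) dz.
The integral becomes (1/2)·∫ log(u) du; integrate by parts with u′=log(u), dv′=du.

z**2*log(z**2 + 7)/2 - z**2/2 + 7*log(z**2 + 7)/2 + C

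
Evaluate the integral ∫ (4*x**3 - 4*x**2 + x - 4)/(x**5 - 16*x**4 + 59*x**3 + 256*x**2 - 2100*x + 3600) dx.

-4200*log(x - 6)/121 + 401*log(x - 5)/10 - 16*log(x - 4)/3 - 203*log(x + 5)/3630 - 361/(11*x - 66) + C

Factor the denominator: (x - 6)**2*(x - 5)*(x - 4)*(x + 5).
Partial-fraction decomposition: -203/(3630*(x + 5)) - 16/(3*(x - 4)) + 401/(10*(x - 5)) - 4200/(121*(x - 6)) + 361/(11*(x - 6)**2).
Integrate each term; A/(x−a) gives A·log|x−a|; A/(x−a)² gives −A/(x−a).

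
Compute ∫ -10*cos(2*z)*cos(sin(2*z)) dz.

Let u = sin(2*z), so du = (2*cos(2*z)) dz.
Rewriting, the integral becomes -5·∫ cos(u) du = -5·sin(u).
Substituting back, u = sin(2*z).

-5*sin(sin(2*z)) + C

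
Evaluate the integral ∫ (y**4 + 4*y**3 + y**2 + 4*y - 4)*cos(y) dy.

y**4*sin(y) + 4*y**3*sin(y) + 4*y**3*cos(y) - 11*y**2*sin(y) + 12*y**2*cos(y) - 20*y*sin(y) - 22*y*cos(y) + 18*sin(y) - 20*cos(y) + C

Use integration by parts with u = y**4 + 4*y**3 + y**2 + 4*y - 4, dv = cos(y) dy, so v = sin(y).
Apply parts 4 times (tabular method): alternate signs, differentiate u down to 0, integrate dv up.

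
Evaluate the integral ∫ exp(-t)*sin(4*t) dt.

-exp(-t)*sin(4*t)/17 - 4*exp(-t)*cos(4*t)/17 + C

Let I denote the integral. Integrate by parts with u = sin(4*t), dv = exp(-t) dt, so v = -exp(-t): I = -exp(-t)*sin(4*t) + 4·∫ exp(-t)*cos(4*t) dt.
Apply parts again with u = cos(4*t), dv = exp(-t) dt: ∫ exp(-t)*cos(4*t) dt = -exp(-t)*cos(4*t) − 4·I. Substituting back brings back I: I = -exp(-t)*sin(4*t) - 4*exp(-t)*cos(4*t) − 16·I.
Solving for I: (1 + 16)·I equals the remaining terms, so I = (1/17)·(-exp(-t)*sin(4*t) - 4*exp(-t)*cos(4*t)).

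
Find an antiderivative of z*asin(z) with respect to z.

z**2*asin(z)/2 + z*sqrt(-z**2 + 1)/4 - asin(z)/4 + C

Use integration by parts with u = arcsin(z), dv = z dz.
Then du = 1/sqrt(-z**2 + 1) dz.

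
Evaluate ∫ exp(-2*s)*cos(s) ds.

exp(-2*s)*sin(s)/5 - 2*exp(-2*s)*cos(s)/5 + C

Let I denote the integral. Integrate by parts with u = cos(s), dv = exp(-2*s) ds, so v = -exp(-2*s)/2: I = -exp(-2*s)*cos(s)/2 − (1/2)·∫ exp(-2*s)*sin(s) ds.
Apply parts again with u = sin(s), dv = exp(-2*s) ds: ∫ exp(-2*s)*sin(s) ds = -exp(-2*s)*sin(s)/2 + (1/2)·I. Substituting back brings back I: I = exp(-2*s)*sin(s)/4 - exp(-2*s)*cos(s)/2 − (1/4)·I.
Solving for I: (1 + 1/4)·I equals the remaining terms, so I = (4/5)·(exp(-2*s)*sin(s)/4 - exp(-2*s)*cos(s)/2).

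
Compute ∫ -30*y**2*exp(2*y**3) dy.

-5*exp(2*y**3) + C

Let u = 2*y**3, so du = (6*y**2) dy.
Rewriting, the integral becomes -5·∫ e^u du = -5·e^u.
Substituting back, u = 2*y**3.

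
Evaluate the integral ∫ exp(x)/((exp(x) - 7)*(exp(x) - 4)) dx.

log(exp(x) - 7)/3 - log(exp(x) - 4)/3 + C

Let u = e^x, du = e^x dx.
The integral becomes ∫ du/((u-7)(u-4)); decompose into partial fractions.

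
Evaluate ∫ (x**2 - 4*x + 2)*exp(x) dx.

Use integration by parts with u = x**2 - 4*x + 2, dv = exp(x) dx, so v = exp(x).
Apply parts 2 times (tabular method): alternate signs, differentiate u down to 0, integrate dv up.

(x**2 - 6*x + 8)*exp(x) + C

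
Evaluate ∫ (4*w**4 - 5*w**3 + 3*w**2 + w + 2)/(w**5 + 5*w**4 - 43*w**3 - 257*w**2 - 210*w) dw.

Factor the denominator: w*(w - 7)*(w + 1)*(w + 5)*(w + 6).
Partial-fraction decomposition: 3184/(195*(w + 6)) - 3197/(240*(w + 5)) + 13/(160*(w + 1)) + 8045/(8736*(w - 7)) - 1/(105*w).
Integrate each term: A/(w−a) contributes A·log|w−a|.

-log(w)/105 + 8045*log(w - 7)/8736 + 13*log(w + 1)/160 - 3197*log(w + 5)/240 + 3184*log(w + 6)/195 + C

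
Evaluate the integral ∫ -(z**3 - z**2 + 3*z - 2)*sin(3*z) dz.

Use integration by parts with u = z**3 - z**2 + 3*z - 2, dv = -sin(3*z) dz, so v = cos(3*z)/3.
Apply parts 3 times (tabular method): alternate signs, differentiate u down to 0, integrate dv up.

z**3*cos(3*z)/3 - z**2*sin(3*z)/3 - z**2*cos(3*z)/3 + 2*z*sin(3*z)/9 + 7*z*cos(3*z)/9 - 7*sin(3*z)/27 - 16*cos(3*z)/27 + C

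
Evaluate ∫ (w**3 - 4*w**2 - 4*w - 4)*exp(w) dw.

Use integration by parts with u = w**3 - 4*w**2 - 4*w - 4, dv = exp(w) dw, so v = exp(w).
Apply parts 3 times (tabular method): alternate signs, differentiate u down to 0, integrate dv up.

(w**3 - 7*w**2 + 10*w - 14)*exp(w) + C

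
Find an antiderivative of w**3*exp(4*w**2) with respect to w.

(4*w**2 - 1)*exp(4*w**2)/32 + C

Let u = w², du = 2w dw; rewrite as (1/2)∫ u^1·exp(4u) du.
Now integrate by parts 1 time.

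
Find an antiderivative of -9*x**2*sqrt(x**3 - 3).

Let u = x**3 - 3, so du = (3*x**2) dx.
Rewriting, the integral becomes -3·∫ √u du = -3·(2/3)u^(3/2).
Substituting back, u = x**3 - 3.

-2*(x**3 - 3)**(3/2) + C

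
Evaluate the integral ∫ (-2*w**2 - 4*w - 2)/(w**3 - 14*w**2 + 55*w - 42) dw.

Factor the denominator: (w - 7)*(w - 6)*(w - 1).
Partial-fraction decomposition: -4/(15*(w - 1)) + 98/(5*(w - 6)) - 64/(3*(w - 7)).
Integrate each term: A/(w−a) contributes A·log|w−a|.

-64*log(w - 7)/3 + 98*log(w - 6)/5 - 4*log(w - 1)/15 + C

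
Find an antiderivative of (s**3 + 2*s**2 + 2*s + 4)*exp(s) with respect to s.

Use integration by parts with u = s**3 + 2*s**2 + 2*s + 4, dv = exp(s) ds, so v = exp(s).
Apply parts 3 times (tabular method): alternate signs, differentiate u down to 0, integrate dv up.

(s**3 - s**2 + 4*s)*exp(s) + C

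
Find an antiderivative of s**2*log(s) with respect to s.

s**3*log(s)/3 - s**3/9 + C

Use integration by parts with u = log(s), dv = s**2 ds.
Then du = 1/s ds and v = s**3/3.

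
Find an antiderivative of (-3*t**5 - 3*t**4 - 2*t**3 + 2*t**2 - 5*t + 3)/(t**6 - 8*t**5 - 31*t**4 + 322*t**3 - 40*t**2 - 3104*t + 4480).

Factor the denominator: (t - 7)*(t - 4)**2*(t - 2)*(t + 4)*(t + 5).
Partial-fraction decomposition: -1957/(1701*(t + 5)) + 829/(1408*(t + 4)) + 53/(280*(t - 2)) + 223259/(31104*(t - 4)) + 3953/(432*(t - 4)**2) - 14561/(1485*(t - 7)).
Integrate each term; A/(t−a) gives A·log|t−a|; A/(t−a)² gives −A/(t−a).

-14561*log(t - 7)/1485 + 223259*log(t - 4)/31104 + 53*log(t - 2)/280 + 829*log(t + 4)/1408 - 1957*log(t + 5)/1701 - 3953/(432*t - 1728) + C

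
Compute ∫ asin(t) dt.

t*asin(t) + sqrt(-t**2 + 1) + C

Use integration by parts with u = arcsin(t), dv = dt.
Then du = 1/sqrt(-t**2 + 1) dt.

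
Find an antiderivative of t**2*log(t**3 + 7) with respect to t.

t**3*log(t**3 + 7)/3 - t**3/3 + 7*log(t**3 + 7)/3 + C

Let u = t**3 + 7, so du = (3*t**2) dt.
The integral becomes (1/3)·∫ log(u) du; integrate by parts with u′=log(u), dv′=du.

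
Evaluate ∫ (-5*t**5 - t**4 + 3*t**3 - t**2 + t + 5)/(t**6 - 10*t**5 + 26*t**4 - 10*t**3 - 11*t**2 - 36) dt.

Factor the denominator: (t - 6)*(t - 3)*(t - 2)*(t + 1)*(t**2 + 1).
Partial-fraction decomposition: (t - 1)/(10*(t**2 + 1)) - 1/(42*(t + 1)) - 149/(60*(t - 2)) + 152/(15*(t - 3)) - 1069/(84*(t - 6)).
Integrate each term; A/(t−a) gives A·log|t−a|; the (Bt+D)/(t²+p²) term gives a log and an atan.

-1069*log(t - 6)/84 + 152*log(t - 3)/15 - 149*log(t - 2)/60 - log(t + 1)/42 + log(t**2 + 1)/20 - atan(t)/10 + C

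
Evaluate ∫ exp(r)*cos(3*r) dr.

3*exp(r)*sin(3*r)/10 + exp(r)*cos(3*r)/10 + C

Let I denote the integral. Integrate by parts with u = cos(3*r), dv = exp(r) dr, so v = exp(r): I = exp(r)*cos(3*r) + 3·∫ exp(r)*sin(3*r) dr.
Apply parts again with u = sin(3*r), dv = exp(r) dr: ∫ exp(r)*sin(3*r) dr = exp(r)*sin(3*r) − 3·I. Substituting back brings back I: I = 3*exp(r)*sin(3*r) + exp(r)*cos(3*r) − 9·I.
Solving for I: (1 + 9)·I equals the remaining terms, so I = (1/10)·(3*exp(r)*sin(3*r) + exp(r)*cos(3*r)).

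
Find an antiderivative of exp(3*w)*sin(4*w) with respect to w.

3*exp(3*w)*sin(4*w)/25 - 4*exp(3*w)*cos(4*w)/25 + C

Let I denote the integral. Integrate by parts with u = sin(4*w), dv = exp(3*w) dw, so v = exp(3*w)/3: I = exp(3*w)*sin(4*w)/3 − (4/3)·∫ exp(3*w)*cos(4*w) dw.
Apply parts again with u = cos(4*w), dv = exp(3*w) dw: ∫ exp(3*w)*cos(4*w) dw = exp(3*w)*cos(4*w)/3 + (4/3)·I. Substituting back brings back I: I = exp(3*w)*sin(4*w)/3 - 4*exp(3*w)*cos(4*w)/9 − (16/9)·I.
Solving for I: (1 + 16/9)·I equals the remaining terms, so I = (9/25)·(exp(3*w)*sin(4*w)/3 - 4*exp(3*w)*cos(4*w)/9).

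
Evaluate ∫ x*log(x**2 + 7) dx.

x**2*log(x**2 + 7)/2 - x**2/2 + 7*log(x**2 + 7)/2 + C

Let u = x**2 + 7, so du = (2*x) dx.
The integral becomes (1/2)·∫ log(u) du; integrate by parts with u′=log(u), dv′=du.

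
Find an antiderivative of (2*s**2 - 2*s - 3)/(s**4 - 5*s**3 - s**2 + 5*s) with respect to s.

-3*log(s)/5 + 37*log(s - 5)/120 + 3*log(s - 1)/8 - log(s + 1)/12 + C

Factor the denominator: s*(s - 5)*(s - 1)*(s + 1).
Partial-fraction decomposition: -1/(12*(s + 1)) + 3/(8*(s - 1)) + 37/(120*(s - 5)) - 3/(5*s).
Integrate each term: A/(s−a) contributes A·log|s−a|.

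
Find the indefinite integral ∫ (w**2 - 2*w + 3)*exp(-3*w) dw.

Use integration by parts with u = w**2 - 2*w + 3, dv = exp(-3*w) dw, so v = -exp(-3*w)/3.
Apply parts 2 times (tabular method): alternate signs, differentiate u down to 0, integrate dv up.

(-9*w**2 + 12*w - 23)*exp(-3*w)/27 + C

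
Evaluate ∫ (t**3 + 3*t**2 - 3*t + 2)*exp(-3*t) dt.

(-9*t**3 - 36*t**2 + 3*t - 17)*exp(-3*t)/27 + C

Use integration by parts with u = t**3 + 3*t**2 - 3*t + 2, dv = exp(-3*t) dt, so v = -exp(-3*t)/3.
Apply parts 3 times (tabular method): alternate signs, differentiate u down to 0, integrate dv up.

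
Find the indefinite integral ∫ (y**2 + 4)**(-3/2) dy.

Substitute y = 2·tan(θ), so dy = 2·sec(θ)^2 dθ and the radical becomes sqrt(y**2 + 4) = 2·sec(θ) by the Pythagorean identity.
Integrate the resulting trig expression in θ, then back-substitute tan(θ) = y/2, sec(θ) = sqrt(y**2 + 4)/2 (absorbing any constant into C).

y/(4*sqrt(y**2 + 4)) + C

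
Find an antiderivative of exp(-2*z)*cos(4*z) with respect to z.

exp(-2*z)*sin(4*z)/5 - exp(-2*z)*cos(4*z)/10 + C

Let I denote the integral. Integrate by parts with u = cos(4*z), dv = exp(-2*z) dz, so v = -exp(-2*z)/2: I = -exp(-2*z)*cos(4*z)/2 − 2·∫ exp(-2*z)*sin(4*z) dz.
Apply parts again with u = sin(4*z), dv = exp(-2*z) dz: ∫ exp(-2*z)*sin(4*z) dz = -exp(-2*z)*sin(4*z)/2 + 2·I. Substituting back brings back I: I = exp(-2*z)*sin(4*z) - exp(-2*z)*cos(4*z)/2 − 4·I.
Solving for I: (1 + 4)·I equals the remaining terms, so I = (1/5)·(exp(-2*z)*sin(4*z) - exp(-2*z)*cos(4*z)/2).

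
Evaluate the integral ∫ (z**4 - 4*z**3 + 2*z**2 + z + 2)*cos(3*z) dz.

z**4*sin(3*z)/3 - 4*z**3*sin(3*z)/3 + 4*z**3*cos(3*z)/9 + 2*z**2*sin(3*z)/9 - 4*z**2*cos(3*z)/3 + 11*z*sin(3*z)/9 + 4*z*cos(3*z)/27 + 50*sin(3*z)/81 + 11*cos(3*z)/27 + C

Use integration by parts with u = z**4 - 4*z**3 + 2*z**2 + z + 2, dv = cos(3*z) dz, so v = sin(3*z)/3.
Apply parts 4 times (tabular method): alternate signs, differentiate u down to 0, integrate dv up.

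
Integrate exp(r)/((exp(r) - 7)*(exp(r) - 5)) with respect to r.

log(exp(r) - 7)/2 - log(exp(r) - 5)/2 + C

Let u = e^r, du = e^r dr.
The integral becomes ∫ du/((u-5)(u-7)); decompose into partial fractions.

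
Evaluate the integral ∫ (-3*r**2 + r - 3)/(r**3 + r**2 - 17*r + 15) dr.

Factor the denominator: (r - 3)*(r - 1)*(r + 5).
Partial-fraction decomposition: -83/(48*(r + 5)) + 5/(12*(r - 1)) - 27/(16*(r - 3)).
Integrate each term: A/(r−a) contributes A·log|r−a|.

-27*log(r - 3)/16 + 5*log(r - 1)/12 - 83*log(r + 5)/48 + C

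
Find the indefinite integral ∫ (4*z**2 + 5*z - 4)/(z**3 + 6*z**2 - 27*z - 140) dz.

Factor the denominator: (z - 5)*(z + 4)*(z + 7).
Partial-fraction decomposition: 157/(36*(z + 7)) - 40/(27*(z + 4)) + 121/(108*(z - 5)).
Integrate each term: A/(z−a) contributes A·log|z−a|.

121*log(z - 5)/108 - 40*log(z + 4)/27 + 157*log(z + 7)/36 + C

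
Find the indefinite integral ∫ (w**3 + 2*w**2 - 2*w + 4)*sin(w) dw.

Use integration by parts with u = w**3 + 2*w**2 - 2*w + 4, dv = sin(w) dw, so v = -cos(w).
Apply parts 3 times (tabular method): alternate signs, differentiate u down to 0, integrate dv up.

-w**3*cos(w) + 3*w**2*sin(w) - 2*w**2*cos(w) + 4*w*sin(w) + 8*w*cos(w) - 8*sin(w) + C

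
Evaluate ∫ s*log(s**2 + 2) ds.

Let u = s**2 + 2, so du = (2*s) ds.
The integral becomes (1/2)·∫ log(u) du; integrate by parts with u′=log(u), dv′=du.

s**2*log(s**2 + 2)/2 - s**2/2 + log(s**2 + 2) + C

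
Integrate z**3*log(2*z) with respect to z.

z**4*(log(z) + log(2))/4 - z**4/16 + C

Use integration by parts with u = log(2*z), dv = z**3 dz.
Then du = 1/z dz and v = z**4/4.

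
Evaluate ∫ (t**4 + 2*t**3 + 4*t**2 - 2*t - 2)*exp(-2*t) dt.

(-t**4 - 4*t**3 - 10*t**2 - 8*t - 2)*exp(-2*t)/2 + C

Use integration by parts with u = t**4 + 2*t**3 + 4*t**2 - 2*t - 2, dv = exp(-2*t) dt, so v = -exp(-2*t)/2.
Apply parts 4 times (tabular method): alternate signs, differentiate u down to 0, integrate dv up.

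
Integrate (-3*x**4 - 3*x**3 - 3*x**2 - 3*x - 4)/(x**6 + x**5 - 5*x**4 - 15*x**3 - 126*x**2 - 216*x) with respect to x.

log(x)/54 - 128*log(x - 4)/525 - 17*log(x + 2)/78 + 92*log(x + 3)/189 - 191*log(x**2 + 9)/8775 - 2926*atan(x/3)/8775 + C

Factor the denominator: x*(x - 4)*(x + 2)*(x + 3)*(x**2 + 9).
Partial-fraction decomposition: -2*(191*x + 4389)/(8775*(x**2 + 9)) + 92/(189*(x + 3)) - 17/(78*(x + 2)) - 128/(525*(x - 4)) + 1/(54*x).
Integrate each term; A/(x−a) gives A·log|x−a|; the (Bx+D)/(x²+p²) term gives a log and an atan.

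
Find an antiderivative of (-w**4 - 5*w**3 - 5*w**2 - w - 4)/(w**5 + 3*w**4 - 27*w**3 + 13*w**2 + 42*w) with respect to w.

Factor the denominator: w*(w - 3)*(w - 2)*(w + 1)*(w + 7).
Partial-fraction decomposition: -232/(945*(w + 7)) + 1/(18*(w + 1)) + 41/(27*(w - 2)) - 67/(30*(w - 3)) - 2/(21*w).
Integrate each term: A/(w−a) contributes A·log|w−a|.

-2*log(w)/21 - 67*log(w - 3)/30 + 41*log(w - 2)/27 + log(w + 1)/18 - 232*log(w + 7)/945 + C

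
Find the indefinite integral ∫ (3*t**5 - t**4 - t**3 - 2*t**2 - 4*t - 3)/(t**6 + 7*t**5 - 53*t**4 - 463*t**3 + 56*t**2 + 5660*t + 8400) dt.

11887*log(t - 7)/12636 - 2701*log(t - 4)/14580 - 107*log(t + 2)/1944 - 130453*log(t + 5)/2916 + 24459*log(t + 6)/520 - 2477/(81*t + 405) + C

Factor the denominator: (t - 7)*(t - 4)*(t + 2)*(t + 5)**2*(t + 6).
Partial-fraction decomposition: 24459/(520*(t + 6)) - 130453/(2916*(t + 5)) + 2477/(81*(t + 5)**2) - 107/(1944*(t + 2)) - 2701/(14580*(t - 4)) + 11887/(12636*(t - 7)).
Integrate each term; A/(t−a) gives A·log|t−a|; A/(t−a)² gives −A/(t−a).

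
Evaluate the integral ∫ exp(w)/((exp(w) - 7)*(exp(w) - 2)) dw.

log(exp(w) - 7)/5 - log(exp(w) - 2)/5 + C

Let u = e^w, du = e^w dw.
The integral becomes ∫ du/((u-7)(u-2)); decompose into partial fractions.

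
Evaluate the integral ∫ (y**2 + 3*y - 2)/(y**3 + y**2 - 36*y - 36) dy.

Factor the denominator: (y - 6)*(y + 1)*(y + 6).
Partial-fraction decomposition: 4/(15*(y + 6)) + 4/(35*(y + 1)) + 13/(21*(y - 6)).
Integrate each term: A/(y−a) contributes A·log|y−a|.

13*log(y - 6)/21 + 4*log(y + 1)/35 + 4*log(y + 6)/15 + C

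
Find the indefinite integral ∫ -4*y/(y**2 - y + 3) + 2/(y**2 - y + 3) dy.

Let u = y**2 - y + 3, so du = (2*y - 1) dy.
Rewriting, the integral becomes -2·∫ 1/u du = -2·log(u).
Substituting back, u = y**2 - y + 3.

-2*log(y**2 - y + 3) + C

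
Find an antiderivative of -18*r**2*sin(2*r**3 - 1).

Let u = 2*r**3 - 1, so du = (6*r**2) dr.
Rewriting, the integral becomes -3·∫ sin(u) du = -3·-cos(u).
Substituting back, u = 2*r**3 - 1.

3*cos(2*r**3 - 1) + C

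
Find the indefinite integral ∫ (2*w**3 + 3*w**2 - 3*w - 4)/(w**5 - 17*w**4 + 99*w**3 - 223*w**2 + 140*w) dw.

-log(w)/35 + 202*log(w - 7)/63 - 153*log(w - 5)/20 + 40*log(w - 4)/9 + log(w - 1)/36 + C

Factor the denominator: w*(w - 7)*(w - 5)*(w - 4)*(w - 1).
Partial-fraction decomposition: 1/(36*(w - 1)) + 40/(9*(w - 4)) - 153/(20*(w - 5)) + 202/(63*(w - 7)) - 1/(35*w).
Integrate each term: A/(w−a) contributes A·log|w−a|.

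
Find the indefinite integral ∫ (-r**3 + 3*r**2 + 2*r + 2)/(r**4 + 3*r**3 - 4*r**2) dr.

Factor the denominator: r**2*(r - 1)*(r + 4).
Partial-fraction decomposition: -53/(40*(r + 4)) + 6/(5*(r - 1)) - 7/(8*r) - 1/(2*r**2).
Integrate each term; A/(r−a) gives A·log|r−a|; A/(r−a)² gives −A/(r−a).

-7*log(r)/8 + 6*log(r - 1)/5 - 53*log(r + 4)/40 + 1/(2*r) + C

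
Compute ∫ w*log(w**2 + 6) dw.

Let u = w**2 + 6, so du = (2*w) dw.
The integral becomes (1/2)·∫ log(u) du; integrate by parts with u′=log(u), dv′=du.

w**2*log(w**2 + 6)/2 - w**2/2 + 3*log(w**2 + 6) + C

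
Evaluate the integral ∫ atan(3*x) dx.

x*atan(3*x) - log(9*x**2 + 1)/6 + C

Use integration by parts with u = arctan(3*x), dv = dx.
Then du = 3/(9*x**2 + 1) dx.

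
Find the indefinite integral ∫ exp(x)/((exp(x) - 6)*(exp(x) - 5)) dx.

Let u = e^x, du = e^x dx.
The integral becomes ∫ du/((u-6)(u-5)); decompose into partial fractions.

log(exp(x) - 6) - log(exp(x) - 5) + C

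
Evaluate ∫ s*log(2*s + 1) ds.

Use integration by parts with u = log(2*s + 1), dv = s ds.
Then du = 2/(2*s + 1) ds and v = s**2/2.

s**2*log(2*s + 1)/2 - s**2/4 + s/4 - log(2*s + 1)/8 + C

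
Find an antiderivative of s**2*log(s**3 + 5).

s**3*log(s**3 + 5)/3 - s**3/3 + 5*log(s**3 + 5)/3 + C

Let u = s**3 + 5, so du = (3*s**2) ds.
The integral becomes (1/3)·∫ log(u) du; integrate by parts with u′=log(u), dv′=du.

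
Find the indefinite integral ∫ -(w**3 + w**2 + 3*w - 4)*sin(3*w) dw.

Use integration by parts with u = w**3 + w**2 + 3*w - 4, dv = -sin(3*w) dw, so v = cos(3*w)/3.
Apply parts 3 times (tabular method): alternate signs, differentiate u down to 0, integrate dv up.

w**3*cos(3*w)/3 - w**2*sin(3*w)/3 + w**2*cos(3*w)/3 - 2*w*sin(3*w)/9 + 7*w*cos(3*w)/9 - 7*sin(3*w)/27 - 38*cos(3*w)/27 + C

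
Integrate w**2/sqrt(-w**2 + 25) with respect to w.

-w*sqrt(-w**2 + 25)/2 + 25*asin(w/5)/2 + C

Substitute w = 5·sin(θ), so dw = 5·cos(θ) dθ and the radical becomes sqrt(-w**2 + 25) = 5·cos(θ) by the Pythagorean identity.
Integrate the resulting trig expression in θ, then back-substitute θ = asin(w/5), sin(θ) = w/5, cos(θ) = sqrt(-w**2 + 25)/5 (absorbing any constant into C).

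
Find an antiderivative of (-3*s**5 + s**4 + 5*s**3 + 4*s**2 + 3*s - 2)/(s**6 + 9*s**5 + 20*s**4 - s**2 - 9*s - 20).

Factor the denominator: (s - 1)*(s + 1)*(s + 4)*(s + 5)*(s**2 + 1).
Partial-fraction decomposition: 5*(5*s + 14)/(442*(s**2 + 1)) - 4729/(312*(s + 5)) + 3058/(255*(s + 4)) + 1/(24*(s + 1)) + 1/(15*(s - 1)).
Integrate each term; A/(s−a) gives A·log|s−a|; the (Bs+D)/(s²+p²) term gives a log and an atan.

log(s - 1)/15 + log(s + 1)/24 + 3058*log(s + 4)/255 - 4729*log(s + 5)/312 + 25*log(s**2 + 1)/884 + 35*atan(s)/221 + C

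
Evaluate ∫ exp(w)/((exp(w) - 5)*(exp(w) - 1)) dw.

Let u = e^w, du = e^w dw.
The integral becomes ∫ du/((u-5)(u-1)); decompose into partial fractions.

log(exp(w) - 5)/4 - log(exp(w) - 1)/4 + C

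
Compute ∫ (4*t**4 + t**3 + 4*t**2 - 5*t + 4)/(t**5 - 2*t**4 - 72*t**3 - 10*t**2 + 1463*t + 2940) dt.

Factor the denominator: (t - 7)**2*(t + 3)*(t + 4)*(t + 5).
Partial-fraction decomposition: 313/(36*(t + 5)) - 1048/(121*(t + 4)) + 44/(25*(t + 3)) + 240311/(108900*(t - 7)) + 1264/(165*(t - 7)**2).
Integrate each term; A/(t−a) gives A·log|t−a|; A/(t−a)² gives −A/(t−a).

240311*log(t - 7)/108900 + 44*log(t + 3)/25 - 1048*log(t + 4)/121 + 313*log(t + 5)/36 - 1264/(165*t - 1155) + C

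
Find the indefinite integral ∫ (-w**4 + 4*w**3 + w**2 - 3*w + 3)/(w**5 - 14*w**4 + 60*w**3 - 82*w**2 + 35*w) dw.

3*log(w)/35 - 499*log(w - 7)/252 + 7*log(w - 5)/10 + 7*log(w - 1)/36 - 1/(6*w - 6) + C

Factor the denominator: w*(w - 7)*(w - 5)*(w - 1)**2.
Partial-fraction decomposition: 7/(36*(w - 1)) + 1/(6*(w - 1)**2) + 7/(10*(w - 5)) - 499/(252*(w - 7)) + 3/(35*w).
Integrate each term; A/(w−a) gives A·log|w−a|; A/(w−a)² gives −A/(w−a).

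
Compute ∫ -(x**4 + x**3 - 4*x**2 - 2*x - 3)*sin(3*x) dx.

Use integration by parts with u = x**4 + x**3 - 4*x**2 - 2*x - 3, dv = -sin(3*x) dx, so v = cos(3*x)/3.
Apply parts 4 times (tabular method): alternate signs, differentiate u down to 0, integrate dv up.

x**4*cos(3*x)/3 - 4*x**3*sin(3*x)/9 + x**3*cos(3*x)/3 - x**2*sin(3*x)/3 - 16*x**2*cos(3*x)/9 + 32*x*sin(3*x)/27 - 8*x*cos(3*x)/9 + 8*sin(3*x)/27 - 49*cos(3*x)/81 + C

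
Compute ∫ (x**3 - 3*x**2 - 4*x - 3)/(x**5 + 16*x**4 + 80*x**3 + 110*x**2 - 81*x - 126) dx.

-9*log(x - 1)/448 + log(x + 1)/40 - 15*log(x + 3)/32 + 101*log(x + 6)/35 - 155*log(x + 7)/64 + C

Factor the denominator: (x - 1)*(x + 1)*(x + 3)*(x + 6)*(x + 7).
Partial-fraction decomposition: -155/(64*(x + 7)) + 101/(35*(x + 6)) - 15/(32*(x + 3)) + 1/(40*(x + 1)) - 9/(448*(x - 1)).
Integrate each term: A/(x−a) contributes A·log|x−a|.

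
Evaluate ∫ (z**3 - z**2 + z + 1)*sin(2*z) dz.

-z**3*cos(2*z)/2 + 3*z**2*sin(2*z)/4 + z**2*cos(2*z)/2 - z*sin(2*z)/2 + z*cos(2*z)/4 - sin(2*z)/8 - 3*cos(2*z)/4 + C

Use integration by parts with u = z**3 - z**2 + z + 1, dv = sin(2*z) dz, so v = -cos(2*z)/2.
Apply parts 3 times (tabular method): alternate signs, differentiate u down to 0, integrate dv up.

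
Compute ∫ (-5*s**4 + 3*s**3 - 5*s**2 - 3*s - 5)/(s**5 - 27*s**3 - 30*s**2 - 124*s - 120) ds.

Factor the denominator: (s - 6)*(s + 1)*(s + 5)*(s**2 + 4).
Partial-fraction decomposition: -(73*s - 162)/(232*(s**2 + 4)) - 3615/(1276*(s + 5)) + 3/(28*(s + 1)) - 1207/(616*(s - 6)).
Integrate each term; A/(s−a) gives A·log|s−a|; the (Bs+D)/(s²+p²) term gives a log and an atan.

-1207*log(s - 6)/616 + 3*log(s + 1)/28 - 3615*log(s + 5)/1276 - 73*log(s**2 + 4)/464 + 81*atan(s/2)/232 + C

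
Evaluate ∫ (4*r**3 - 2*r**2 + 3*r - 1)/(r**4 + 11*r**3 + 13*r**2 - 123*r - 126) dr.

Factor the denominator: (r - 3)*(r + 1)*(r + 6)*(r + 7).
Partial-fraction decomposition: 373/(15*(r + 7)) - 191/(9*(r + 6)) + 1/(12*(r + 1)) + 49/(180*(r - 3)).
Integrate each term: A/(r−a) contributes A·log|r−a|.

49*log(r - 3)/180 + log(r + 1)/12 - 191*log(r + 6)/9 + 373*log(r + 7)/15 + C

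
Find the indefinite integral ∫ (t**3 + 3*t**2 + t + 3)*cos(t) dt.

t**3*sin(t) + 3*t**2*sin(t) + 3*t**2*cos(t) - 5*t*sin(t) + 6*t*cos(t) - 3*sin(t) - 5*cos(t) + C

Use integration by parts with u = t**3 + 3*t**2 + t + 3, dv = cos(t) dt, so v = sin(t).
Apply parts 3 times (tabular method): alternate signs, differentiate u down to 0, integrate dv up.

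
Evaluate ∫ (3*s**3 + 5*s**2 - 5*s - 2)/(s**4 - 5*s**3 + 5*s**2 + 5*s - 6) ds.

109*log(s - 3)/8 - 32*log(s - 2)/3 + log(s - 1)/4 - 5*log(s + 1)/24 + C

Factor the denominator: (s - 3)*(s - 2)*(s - 1)*(s + 1).
Partial-fraction decomposition: -5/(24*(s + 1)) + 1/(4*(s - 1)) - 32/(3*(s - 2)) + 109/(8*(s - 3)).
Integrate each term: A/(s−a) contributes A·log|s−a|.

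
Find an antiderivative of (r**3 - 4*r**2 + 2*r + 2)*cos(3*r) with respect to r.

Use integration by parts with u = r**3 - 4*r**2 + 2*r + 2, dv = cos(3*r) dr, so v = sin(3*r)/3.
Apply parts 3 times (tabular method): alternate signs, differentiate u down to 0, integrate dv up.

r**3*sin(3*r)/3 - 4*r**2*sin(3*r)/3 + r**2*cos(3*r)/3 + 4*r*sin(3*r)/9 - 8*r*cos(3*r)/9 + 26*sin(3*r)/27 + 4*cos(3*r)/27 + C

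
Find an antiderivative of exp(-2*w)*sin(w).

-2*exp(-2*w)*sin(w)/5 - exp(-2*w)*cos(w)/5 + C

Let I denote the integral. Integrate by parts with u = sin(w), dv = exp(-2*w) dw, so v = -exp(-2*w)/2: I = -exp(-2*w)*sin(w)/2 + (1/2)·∫ exp(-2*w)*cos(w) dw.
Apply parts again with u = cos(w), dv = exp(-2*w) dw: ∫ exp(-2*w)*cos(w) dw = -exp(-2*w)*cos(w)/2 − (1/2)·I. Substituting back brings back I: I = -exp(-2*w)*sin(w)/2 - exp(-2*w)*cos(w)/4 − (1/4)·I.
Solving for I: (1 + 1/4)·I equals the remaining terms, so I = (4/5)·(-exp(-2*w)*sin(w)/2 - exp(-2*w)*cos(w)/4).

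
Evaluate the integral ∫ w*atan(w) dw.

Use integration by parts with u = arctan(w), dv = w dw.
Then du = 1/(w**2 + 1) dw.

w**2*atan(w)/2 - w/2 + atan(w)/2 + C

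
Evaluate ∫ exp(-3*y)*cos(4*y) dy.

4*exp(-3*y)*sin(4*y)/25 - 3*exp(-3*y)*cos(4*y)/25 + C

Let I denote the integral. Integrate by parts with u = cos(4*y), dv = exp(-3*y) dy, so v = -exp(-3*y)/3: I = -exp(-3*y)*cos(4*y)/3 − (4/3)·∫ exp(-3*y)*sin(4*y) dy.
Apply parts again with u = sin(4*y), dv = exp(-3*y) dy: ∫ exp(-3*y)*sin(4*y) dy = -exp(-3*y)*sin(4*y)/3 + (4/3)·I. Substituting back brings back I: I = 4*exp(-3*y)*sin(4*y)/9 - exp(-3*y)*cos(4*y)/3 − (16/9)·I.
Solving for I: (1 + 16/9)·I equals the remaining terms, so I = (9/25)·(4*exp(-3*y)*sin(4*y)/9 - exp(-3*y)*cos(4*y)/3).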